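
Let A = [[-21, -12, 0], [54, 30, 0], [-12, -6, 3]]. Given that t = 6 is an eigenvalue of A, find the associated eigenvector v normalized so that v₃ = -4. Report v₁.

A − 6I = [[-27, -12, 0], [54, 24, 0], [-12, -6, -3]].
Solving (A − 6I)v = 0 gives the eigenspace spanned by (-8, 18, -4).
With v₃ = -4, v = (-8, 18, -4), so v₁ = -8.

-8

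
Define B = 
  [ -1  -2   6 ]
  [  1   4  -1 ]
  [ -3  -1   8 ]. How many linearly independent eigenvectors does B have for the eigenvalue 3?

1

B − 3I = [[-4, -2, 6], [1, 1, -1], [-3, -1, 5]].
This matrix has rank 2, so its null space has dimension 3 − 2 = 1.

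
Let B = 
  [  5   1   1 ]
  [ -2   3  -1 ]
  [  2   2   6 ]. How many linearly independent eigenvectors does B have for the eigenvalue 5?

1

B − 5I = [[0, 1, 1], [-2, -2, -1], [2, 2, 1]].
This matrix has rank 2, so its null space has dimension 3 − 2 = 1.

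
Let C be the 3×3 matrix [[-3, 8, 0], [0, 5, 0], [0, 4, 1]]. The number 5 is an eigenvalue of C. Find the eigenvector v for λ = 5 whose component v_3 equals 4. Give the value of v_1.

C − 5I = [[-8, 8, 0], [0, 0, 0], [0, 4, -4]].
Solving (C − 5I)v = 0 gives the eigenspace spanned by (4, 4, 4).
With v_3 = 4, v = (4, 4, 4), so v_1 = 4.

4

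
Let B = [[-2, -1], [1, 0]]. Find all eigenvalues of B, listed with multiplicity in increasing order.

-1, -1

Characteristic polynomial: p(λ) = λ^2 + 2λ + 1 = (λ + 1)^2.
Roots (with multiplicity): -1, -1.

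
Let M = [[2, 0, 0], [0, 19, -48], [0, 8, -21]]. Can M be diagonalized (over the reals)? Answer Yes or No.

Yes

Characteristic polynomial: p(t) = t^3 - 19t + 30 = (t - 3)(t - 2)(t + 5).
All 3 eigenvalues are distinct, so M is diagonalizable.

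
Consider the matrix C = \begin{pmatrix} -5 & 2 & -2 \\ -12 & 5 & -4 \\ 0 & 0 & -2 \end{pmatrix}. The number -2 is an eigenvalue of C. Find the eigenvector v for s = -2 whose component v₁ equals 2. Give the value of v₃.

C + 2I = [[-3, 2, -2], [-12, 7, -4], [0, 0, 0]].
Solving (C + 2I)v = 0 gives the eigenspace spanned by (2, 4, 1).
With v₁ = 2, v = (2, 4, 1), so v₃ = 1.

1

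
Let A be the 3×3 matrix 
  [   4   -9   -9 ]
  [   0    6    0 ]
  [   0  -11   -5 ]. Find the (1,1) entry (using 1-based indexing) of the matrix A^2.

16

Characteristic polynomial: μ^3 - 5μ^2 - 26μ + 120 = (μ - 6)(μ - 4)(μ + 5), so the eigenvalues are -5, 4, 6.
μ=6: eigenvector (0, -1, 1).
μ=-5: eigenvector (1, 0, 1).
μ=4: eigenvector (1, 0, 0).
P = [[0, 1, 1], [-1, 0, 0], [1, 1, 0]], D = diag(6, -5, 4), P⁻¹ = [[0, -1, 0], [0, 1, 1], [1, -1, -1]].
A² = P·diag(36, 25, 16)·P⁻¹ = [[16, 9, 9], [0, 36, 0], [0, -11, 25]].
The requested entry is 16.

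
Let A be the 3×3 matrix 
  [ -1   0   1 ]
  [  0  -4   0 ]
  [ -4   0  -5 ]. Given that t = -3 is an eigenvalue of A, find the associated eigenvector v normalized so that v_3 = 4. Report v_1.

A + 3I = [[2, 0, 1], [0, -1, 0], [-4, 0, -2]].
Solving (A + 3I)v = 0 gives the eigenspace spanned by (-2, 0, 4).
With v_3 = 4, v = (-2, 0, 4), so v_1 = -2.

-2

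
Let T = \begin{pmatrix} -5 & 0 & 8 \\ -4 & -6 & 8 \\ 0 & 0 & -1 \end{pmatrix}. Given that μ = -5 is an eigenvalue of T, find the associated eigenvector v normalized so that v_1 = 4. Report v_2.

-16

T + 5I = [[0, 0, 8], [-4, -1, 8], [0, 0, 4]].
Solving (T + 5I)v = 0 gives the eigenspace spanned by (4, -16, 0).
With v_1 = 4, v = (4, -16, 0), so v_2 = -16.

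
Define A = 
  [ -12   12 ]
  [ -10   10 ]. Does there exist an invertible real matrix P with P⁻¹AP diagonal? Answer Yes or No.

Characteristic polynomial: p(λ) = λ^2 + 2λ = λ(λ + 2).
All 2 eigenvalues are distinct, so A is diagonalizable.

Yes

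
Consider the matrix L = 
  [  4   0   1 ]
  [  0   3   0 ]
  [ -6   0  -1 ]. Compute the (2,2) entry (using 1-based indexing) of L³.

27

Characteristic polynomial: s^3 - 6s^2 + 11s - 6 = (s - 3)(s - 2)(s - 1), so the eigenvalues are 1, 2, 3.
s=1: eigenvector (-1, 0, 3).
s=3: eigenvector (0, 1, 0).
s=2: eigenvector (-1, 0, 2).
P = [[-1, 0, -1], [0, 1, 0], [3, 0, 2]], D = diag(1, 3, 2), P⁻¹ = [[2, 0, 1], [0, 1, 0], [-3, 0, -1]].
L³ = P·diag(1, 27, 8)·P⁻¹ = [[22, 0, 7], [0, 27, 0], [-42, 0, -13]].
The requested entry is 27.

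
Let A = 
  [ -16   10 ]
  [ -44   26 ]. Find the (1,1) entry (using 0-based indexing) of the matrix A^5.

Characteristic polynomial: t^2 - 10t + 24 = (t - 6)(t - 4), so the eigenvalues are 4, 6.
t=6: eigenvector (5, 11).
t=4: eigenvector (1, 2).
P = [[5, 1], [11, 2]], D = diag(6, 4), P⁻¹ = [[-2, 1], [11, -5]].
A⁵ = P·diag(7776, 1024)·P⁻¹ = [[-66496, 33760], [-148544, 75296]].
The requested entry is 75296.

75296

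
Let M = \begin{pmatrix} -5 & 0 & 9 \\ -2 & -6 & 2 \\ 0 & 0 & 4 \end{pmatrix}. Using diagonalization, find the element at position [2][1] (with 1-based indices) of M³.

-182

Characteristic polynomial: r^3 + 7r^2 - 14r - 120 = (r - 4)(r + 5)(r + 6), so the eigenvalues are -6, -5, 4.
r=4: eigenvector (1, 0, 1).
r=-6: eigenvector (0, 1, 0).
r=-5: eigenvector (1, -2, 0).
P = [[1, 0, 1], [0, 1, -2], [1, 0, 0]], D = diag(4, -6, -5), P⁻¹ = [[0, 0, 1], [2, 1, -2], [1, 0, -1]].
M³ = P·diag(64, -216, -125)·P⁻¹ = [[-125, 0, 189], [-182, -216, 182], [0, 0, 64]].
The requested entry is -182.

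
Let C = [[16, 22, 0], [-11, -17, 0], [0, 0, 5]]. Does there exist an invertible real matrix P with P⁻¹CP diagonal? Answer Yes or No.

Characteristic polynomial: p(λ) = λ^3 - 4λ^2 - 35λ + 150 = (λ - 5)^2(λ + 6).
λ = 5 has algebraic multiplicity 2; rank(C − 5I) = 1, so geometric multiplicity = 2.
Every eigenvalue has geometric = algebraic multiplicity, so C is diagonalizable.

Yes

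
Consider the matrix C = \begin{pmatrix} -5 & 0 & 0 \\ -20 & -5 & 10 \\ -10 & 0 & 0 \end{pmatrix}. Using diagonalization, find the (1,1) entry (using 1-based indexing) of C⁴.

625

Characteristic polynomial: r^3 + 10r^2 + 25r = r(r + 5)^2, so the eigenvalues are -5, -5, 0.
r=-5: eigenvector (1, 0, 2).
r=-5: eigenvector (0, 1, 0).
r=0: eigenvector (0, 2, 1).
P = [[1, 0, 0], [0, 1, 2], [2, 0, 1]], D = diag(-5, -5, 0), P⁻¹ = [[1, 0, 0], [4, 1, -2], [-2, 0, 1]].
C⁴ = P·diag(625, 625, 0)·P⁻¹ = [[625, 0, 0], [2500, 625, -1250], [1250, 0, 0]].
The requested entry is 625.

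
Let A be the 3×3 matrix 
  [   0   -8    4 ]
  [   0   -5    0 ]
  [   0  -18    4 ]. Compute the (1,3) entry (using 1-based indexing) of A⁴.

256

Characteristic polynomial: μ^3 + μ^2 - 20μ = μ(μ - 4)(μ + 5), so the eigenvalues are -5, 0, 4.
μ=0: eigenvector (1, 0, 0).
μ=-5: eigenvector (0, 1, 2).
μ=4: eigenvector (1, 0, 1).
P = [[1, 0, 1], [0, 1, 0], [0, 2, 1]], D = diag(0, -5, 4), P⁻¹ = [[1, 2, -1], [0, 1, 0], [0, -2, 1]].
A⁴ = P·diag(0, 625, 256)·P⁻¹ = [[0, -512, 256], [0, 625, 0], [0, 738, 256]].
The requested entry is 256.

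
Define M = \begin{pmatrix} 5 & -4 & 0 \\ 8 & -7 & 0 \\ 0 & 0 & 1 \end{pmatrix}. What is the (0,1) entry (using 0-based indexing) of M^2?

8

Characteristic polynomial: s^3 + s^2 - 5s + 3 = (s - 1)^2(s + 3), so the eigenvalues are -3, 1, 1.
s=-3: eigenvector (1, 2, 0).
s=1: eigenvector (1, 1, -1).
s=1: eigenvector (0, 0, 1).
P = [[1, 1, 0], [2, 1, 0], [0, -1, 1]], D = diag(-3, 1, 1), P⁻¹ = [[-1, 1, 0], [2, -1, 0], [2, -1, 1]].
M² = P·diag(9, 1, 1)·P⁻¹ = [[-7, 8, 0], [-16, 17, 0], [0, 0, 1]].
The requested entry is 8.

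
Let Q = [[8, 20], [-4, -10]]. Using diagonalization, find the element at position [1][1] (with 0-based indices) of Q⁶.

320

Characteristic polynomial: s^2 + 2s = s(s + 2), so the eigenvalues are -2, 0.
s=0: eigenvector (5, -2).
s=-2: eigenvector (-2, 1).
P = [[5, -2], [-2, 1]], D = diag(0, -2), P⁻¹ = [[1, 2], [2, 5]].
Q⁶ = P·diag(0, 64)·P⁻¹ = [[-256, -640], [128, 320]].
The requested entry is 320.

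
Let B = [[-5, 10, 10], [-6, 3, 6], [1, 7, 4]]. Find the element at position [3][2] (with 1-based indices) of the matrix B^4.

Characteristic polynomial: λ^3 - 2λ^2 - 15λ = λ(λ - 5)(λ + 3), so the eigenvalues are -3, 0, 5.
λ=5: eigenvector (1, 0, 1).
λ=-3: eigenvector (0, 1, -1).
λ=0: eigenvector (-2, 2, -3).
P = [[1, 0, -2], [0, 1, 2], [1, -1, -3]], D = diag(5, -3, 0), P⁻¹ = [[-1, 2, 2], [2, -1, -2], [-1, 1, 1]].
B⁴ = P·diag(625, 81, 0)·P⁻¹ = [[-625, 1250, 1250], [162, -81, -162], [-787, 1331, 1412]].
The requested entry is 1331.

1331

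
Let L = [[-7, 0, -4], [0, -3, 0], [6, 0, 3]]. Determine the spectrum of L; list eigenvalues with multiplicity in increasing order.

-3, -3, -1

Characteristic polynomial: p(λ) = λ^3 + 7λ^2 + 15λ + 9 = (λ + 1)(λ + 3)^2.
Roots (with multiplicity): -3, -3, -1.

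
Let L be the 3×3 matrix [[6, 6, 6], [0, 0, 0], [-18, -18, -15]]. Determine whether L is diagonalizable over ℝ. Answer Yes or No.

Characteristic polynomial: p(s) = s^3 + 9s^2 + 18s = s(s + 3)(s + 6).
All 3 eigenvalues are distinct, so L is diagonalizable.

Yes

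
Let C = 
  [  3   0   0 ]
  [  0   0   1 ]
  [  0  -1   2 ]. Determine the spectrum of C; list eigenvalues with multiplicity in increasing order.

Characteristic polynomial: p(μ) = μ^3 - 5μ^2 + 7μ - 3 = (μ - 3)(μ - 1)^2.
Roots (with multiplicity): 1, 1, 3.

1, 1, 3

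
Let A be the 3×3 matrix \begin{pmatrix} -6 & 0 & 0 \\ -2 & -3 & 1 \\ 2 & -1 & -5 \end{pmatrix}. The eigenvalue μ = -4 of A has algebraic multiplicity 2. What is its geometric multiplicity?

A + 4I = [[-2, 0, 0], [-2, 1, 1], [2, -1, -1]].
This matrix has rank 2, so its null space has dimension 3 − 2 = 1.

1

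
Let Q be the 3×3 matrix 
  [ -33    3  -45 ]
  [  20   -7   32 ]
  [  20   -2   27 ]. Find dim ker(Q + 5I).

1

Q + 5I = [[-28, 3, -45], [20, -2, 32], [20, -2, 32]].
This matrix has rank 2, so its null space has dimension 3 − 2 = 1.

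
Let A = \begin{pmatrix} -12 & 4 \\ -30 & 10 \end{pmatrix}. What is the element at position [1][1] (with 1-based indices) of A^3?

Characteristic polynomial: λ^2 + 2λ = λ(λ + 2), so the eigenvalues are -2, 0.
λ=-2: eigenvector (-2, -5).
λ=0: eigenvector (1, 3).
P = [[-2, 1], [-5, 3]], D = diag(-2, 0), P⁻¹ = [[-3, 1], [-5, 2]].
A³ = P·diag(-8, 0)·P⁻¹ = [[-48, 16], [-120, 40]].
The requested entry is -48.

-48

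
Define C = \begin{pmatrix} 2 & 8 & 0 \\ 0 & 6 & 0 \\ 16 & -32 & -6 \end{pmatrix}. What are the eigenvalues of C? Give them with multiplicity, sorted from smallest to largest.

Characteristic polynomial: p(s) = s^3 - 2s^2 - 36s + 72 = (s - 6)(s - 2)(s + 6).
Roots (with multiplicity): -6, 2, 6.

-6, 2, 6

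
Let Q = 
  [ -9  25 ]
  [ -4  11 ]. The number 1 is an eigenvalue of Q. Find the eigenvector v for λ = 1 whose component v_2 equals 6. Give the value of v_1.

15

Q − 1I = [[-10, 25], [-4, 10]].
Solving (Q − 1I)v = 0 gives the eigenspace spanned by (15, 6).
With v_2 = 6, v = (15, 6), so v_1 = 15.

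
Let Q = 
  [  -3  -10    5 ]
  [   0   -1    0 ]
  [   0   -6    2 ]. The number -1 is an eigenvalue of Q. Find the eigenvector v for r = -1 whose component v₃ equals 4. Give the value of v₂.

2

Q + 1I = [[-2, -10, 5], [0, 0, 0], [0, -6, 3]].
Solving (Q + 1I)v = 0 gives the eigenspace spanned by (0, 2, 4).
With v₃ = 4, v = (0, 2, 4), so v₂ = 2.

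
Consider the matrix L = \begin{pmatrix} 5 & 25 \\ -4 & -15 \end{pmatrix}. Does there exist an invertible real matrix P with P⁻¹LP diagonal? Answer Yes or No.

No

Characteristic polynomial: p(λ) = λ^2 + 10λ + 25 = (λ + 5)^2.
λ = -5 has algebraic multiplicity 2; rank(L + 5I) = 1, so geometric multiplicity = 1.
Geometric multiplicity < algebraic multiplicity, so L is not diagonalizable.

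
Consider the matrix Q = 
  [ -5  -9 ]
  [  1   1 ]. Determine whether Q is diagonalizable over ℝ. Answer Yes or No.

Characteristic polynomial: p(s) = s^2 + 4s + 4 = (s + 2)^2.
s = -2 has algebraic multiplicity 2; rank(Q + 2I) = 1, so geometric multiplicity = 1.
Geometric multiplicity < algebraic multiplicity, so Q is not diagonalizable.

No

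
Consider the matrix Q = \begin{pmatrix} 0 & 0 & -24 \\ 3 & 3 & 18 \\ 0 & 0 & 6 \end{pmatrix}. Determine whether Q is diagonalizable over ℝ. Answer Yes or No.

Yes

Characteristic polynomial: p(λ) = λ^3 - 9λ^2 + 18λ = λ(λ - 6)(λ - 3).
All 3 eigenvalues are distinct, so Q is diagonalizable.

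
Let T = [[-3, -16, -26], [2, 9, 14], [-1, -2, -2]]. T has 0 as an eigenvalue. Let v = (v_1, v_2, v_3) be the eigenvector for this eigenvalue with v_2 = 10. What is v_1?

-10

T = [[-3, -16, -26], [2, 9, 14], [-1, -2, -2]].
Solving (T)v = 0 gives the eigenspace spanned by (-10, 10, -5).
With v_2 = 10, v = (-10, 10, -5), so v_1 = -10.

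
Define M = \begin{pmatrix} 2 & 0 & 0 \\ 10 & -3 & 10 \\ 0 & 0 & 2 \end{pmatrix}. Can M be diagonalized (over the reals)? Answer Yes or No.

Characteristic polynomial: p(s) = s^3 - s^2 - 8s + 12 = (s - 2)^2(s + 3).
s = 2 has algebraic multiplicity 2; rank(M − 2I) = 1, so geometric multiplicity = 2.
Every eigenvalue has geometric = algebraic multiplicity, so M is diagonalizable.

Yes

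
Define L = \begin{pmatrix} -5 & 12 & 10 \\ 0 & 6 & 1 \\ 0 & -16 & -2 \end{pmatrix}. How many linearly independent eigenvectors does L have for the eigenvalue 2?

1

L − 2I = [[-7, 12, 10], [0, 4, 1], [0, -16, -4]].
This matrix has rank 2, so its null space has dimension 3 − 2 = 1.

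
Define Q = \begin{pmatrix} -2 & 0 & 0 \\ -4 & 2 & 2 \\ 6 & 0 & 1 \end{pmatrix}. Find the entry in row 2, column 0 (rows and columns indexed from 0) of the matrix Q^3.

18

Characteristic polynomial: λ^3 - λ^2 - 4λ + 4 = (λ - 2)(λ - 1)(λ + 2), so the eigenvalues are -2, 1, 2.
λ=-2: eigenvector (1, 2, -2).
λ=2: eigenvector (0, -1, 0).
λ=1: eigenvector (0, 2, -1).
P = [[1, 0, 0], [2, -1, 2], [-2, 0, -1]], D = diag(-2, 2, 1), P⁻¹ = [[1, 0, 0], [-2, -1, -2], [-2, 0, -1]].
Q³ = P·diag(-8, 8, 1)·P⁻¹ = [[-8, 0, 0], [-4, 8, 14], [18, 0, 1]].
The requested entry is 18.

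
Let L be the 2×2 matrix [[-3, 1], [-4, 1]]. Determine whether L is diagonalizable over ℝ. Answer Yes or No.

No

Characteristic polynomial: p(t) = t^2 + 2t + 1 = (t + 1)^2.
t = -1 has algebraic multiplicity 2; rank(L + 1I) = 1, so geometric multiplicity = 1.
Geometric multiplicity < algebraic multiplicity, so L is not diagonalizable.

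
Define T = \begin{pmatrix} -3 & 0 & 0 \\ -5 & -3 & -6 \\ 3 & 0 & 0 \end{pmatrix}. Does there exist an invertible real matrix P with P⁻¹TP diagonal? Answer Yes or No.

Characteristic polynomial: p(r) = r^3 + 6r^2 + 9r = r(r + 3)^2.
r = -3 has algebraic multiplicity 2; rank(T + 3I) = 2, so geometric multiplicity = 1.
Geometric multiplicity < algebraic multiplicity, so T is not diagonalizable.

No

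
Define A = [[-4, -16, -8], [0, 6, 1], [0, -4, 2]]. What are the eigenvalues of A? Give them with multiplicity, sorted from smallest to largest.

-4, 4, 4

Characteristic polynomial: p(μ) = μ^3 - 4μ^2 - 16μ + 64 = (μ - 4)^2(μ + 4).
Roots (with multiplicity): -4, 4, 4.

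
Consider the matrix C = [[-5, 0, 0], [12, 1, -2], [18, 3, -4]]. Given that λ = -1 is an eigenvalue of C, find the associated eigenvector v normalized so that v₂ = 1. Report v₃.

1

C + 1I = [[-4, 0, 0], [12, 2, -2], [18, 3, -3]].
Solving (C + 1I)v = 0 gives the eigenspace spanned by (0, 1, 1).
With v₂ = 1, v = (0, 1, 1), so v₃ = 1.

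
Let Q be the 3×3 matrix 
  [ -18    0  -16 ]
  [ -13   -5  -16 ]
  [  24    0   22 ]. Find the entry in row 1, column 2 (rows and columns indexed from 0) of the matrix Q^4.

Characteristic polynomial: t^3 + t^2 - 32t - 60 = (t - 6)(t + 2)(t + 5), so the eigenvalues are -5, -2, 6.
t=-5: eigenvector (0, 1, 0).
t=-2: eigenvector (1, 1, -1).
t=6: eigenvector (-2, -2, 3).
P = [[0, 1, -2], [1, 1, -2], [0, -1, 3]], D = diag(-5, -2, 6), P⁻¹ = [[-1, 1, 0], [3, 0, 2], [1, 0, 1]].
Q⁴ = P·diag(625, 16, 1296)·P⁻¹ = [[-2544, 0, -2560], [-3169, 625, -2560], [3840, 0, 3856]].
The requested entry is -2560.

-2560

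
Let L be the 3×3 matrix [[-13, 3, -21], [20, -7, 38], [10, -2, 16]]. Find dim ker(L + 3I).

1

L + 3I = [[-10, 3, -21], [20, -4, 38], [10, -2, 19]].
This matrix has rank 2, so its null space has dimension 3 − 2 = 1.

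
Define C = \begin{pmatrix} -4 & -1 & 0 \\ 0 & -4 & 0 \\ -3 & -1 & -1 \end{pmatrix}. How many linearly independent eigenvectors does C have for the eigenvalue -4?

C + 4I = [[0, -1, 0], [0, 0, 0], [-3, -1, 3]].
This matrix has rank 2, so its null space has dimension 3 − 2 = 1.

1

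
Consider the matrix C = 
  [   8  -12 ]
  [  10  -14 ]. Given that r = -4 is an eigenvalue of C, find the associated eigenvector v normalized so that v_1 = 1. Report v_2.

1

C + 4I = [[12, -12], [10, -10]].
Solving (C + 4I)v = 0 gives the eigenspace spanned by (1, 1).
With v_1 = 1, v = (1, 1), so v_2 = 1.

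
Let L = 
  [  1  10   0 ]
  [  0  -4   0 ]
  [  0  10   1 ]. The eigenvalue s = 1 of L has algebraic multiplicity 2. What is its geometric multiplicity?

2

L − 1I = [[0, 10, 0], [0, -5, 0], [0, 10, 0]].
This matrix has rank 1, so its null space has dimension 3 − 1 = 2.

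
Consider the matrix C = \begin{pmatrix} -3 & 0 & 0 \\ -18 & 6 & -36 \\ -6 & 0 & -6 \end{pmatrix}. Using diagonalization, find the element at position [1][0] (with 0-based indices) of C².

162

Characteristic polynomial: μ^3 + 3μ^2 - 36μ - 108 = (μ - 6)(μ + 3)(μ + 6), so the eigenvalues are -6, -3, 6.
μ=6: eigenvector (0, 1, 0).
μ=-3: eigenvector (1, -6, -2).
μ=-6: eigenvector (0, 3, 1).
P = [[0, 1, 0], [1, -6, 3], [0, -2, 1]], D = diag(6, -3, -6), P⁻¹ = [[0, 1, -3], [1, 0, 0], [2, 0, 1]].
C² = P·diag(36, 9, 36)·P⁻¹ = [[9, 0, 0], [162, 36, 0], [54, 0, 36]].
The requested entry is 162.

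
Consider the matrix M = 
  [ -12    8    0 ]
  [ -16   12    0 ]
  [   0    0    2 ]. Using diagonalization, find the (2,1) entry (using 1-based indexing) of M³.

Characteristic polynomial: λ^3 - 2λ^2 - 16λ + 32 = (λ - 4)(λ - 2)(λ + 4), so the eigenvalues are -4, 2, 4.
λ=4: eigenvector (-1, -2, 0).
λ=-4: eigenvector (1, 1, 0).
λ=2: eigenvector (0, 0, 1).
P = [[-1, 1, 0], [-2, 1, 0], [0, 0, 1]], D = diag(4, -4, 2), P⁻¹ = [[1, -1, 0], [2, -1, 0], [0, 0, 1]].
M³ = P·diag(64, -64, 8)·P⁻¹ = [[-192, 128, 0], [-256, 192, 0], [0, 0, 8]].
The requested entry is -256.

-256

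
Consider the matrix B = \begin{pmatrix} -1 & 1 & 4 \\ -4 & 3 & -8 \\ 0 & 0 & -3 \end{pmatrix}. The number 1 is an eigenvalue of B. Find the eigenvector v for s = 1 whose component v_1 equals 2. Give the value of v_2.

4

B − 1I = [[-2, 1, 4], [-4, 2, -8], [0, 0, -4]].
Solving (B − 1I)v = 0 gives the eigenspace spanned by (2, 4, 0).
With v_1 = 2, v = (2, 4, 0), so v_2 = 4.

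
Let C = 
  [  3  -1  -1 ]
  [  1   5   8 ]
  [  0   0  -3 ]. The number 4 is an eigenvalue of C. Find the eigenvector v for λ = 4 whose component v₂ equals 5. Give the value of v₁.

-5

C − 4I = [[-1, -1, -1], [1, 1, 8], [0, 0, -7]].
Solving (C − 4I)v = 0 gives the eigenspace spanned by (-5, 5, 0).
With v₂ = 5, v = (-5, 5, 0), so v₁ = -5.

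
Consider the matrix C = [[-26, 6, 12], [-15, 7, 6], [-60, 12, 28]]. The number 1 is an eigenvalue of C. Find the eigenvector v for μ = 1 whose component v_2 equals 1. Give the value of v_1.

2

C − 1I = [[-27, 6, 12], [-15, 6, 6], [-60, 12, 27]].
Solving (C − 1I)v = 0 gives the eigenspace spanned by (2, 1, 4).
With v_2 = 1, v = (2, 1, 4), so v_1 = 2.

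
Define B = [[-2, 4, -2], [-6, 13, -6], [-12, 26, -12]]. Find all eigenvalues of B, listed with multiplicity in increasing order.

-2, 0, 1

Characteristic polynomial: p(λ) = λ^3 + λ^2 - 2λ = λ(λ - 1)(λ + 2).
Roots (with multiplicity): -2, 0, 1.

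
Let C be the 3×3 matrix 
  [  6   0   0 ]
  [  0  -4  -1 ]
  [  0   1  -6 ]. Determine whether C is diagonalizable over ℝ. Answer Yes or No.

No

Characteristic polynomial: p(s) = s^3 + 4s^2 - 35s - 150 = (s - 6)(s + 5)^2.
s = -5 has algebraic multiplicity 2; rank(C + 5I) = 2, so geometric multiplicity = 1.
Geometric multiplicity < algebraic multiplicity, so C is not diagonalizable.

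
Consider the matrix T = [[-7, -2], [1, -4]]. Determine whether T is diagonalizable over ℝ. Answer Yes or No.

Yes

Characteristic polynomial: p(λ) = λ^2 + 11λ + 30 = (λ + 5)(λ + 6).
All 2 eigenvalues are distinct, so T is diagonalizable.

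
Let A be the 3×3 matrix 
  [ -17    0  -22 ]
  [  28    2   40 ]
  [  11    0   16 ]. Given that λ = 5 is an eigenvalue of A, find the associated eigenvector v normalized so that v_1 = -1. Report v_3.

1

A − 5I = [[-22, 0, -22], [28, -3, 40], [11, 0, 11]].
Solving (A − 5I)v = 0 gives the eigenspace spanned by (-1, 4, 1).
With v_1 = -1, v = (-1, 4, 1), so v_3 = 1.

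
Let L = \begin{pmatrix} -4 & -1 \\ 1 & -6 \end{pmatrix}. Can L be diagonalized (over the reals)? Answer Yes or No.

No

Characteristic polynomial: p(s) = s^2 + 10s + 25 = (s + 5)^2.
s = -5 has algebraic multiplicity 2; rank(L + 5I) = 1, so geometric multiplicity = 1.
Geometric multiplicity < algebraic multiplicity, so L is not diagonalizable.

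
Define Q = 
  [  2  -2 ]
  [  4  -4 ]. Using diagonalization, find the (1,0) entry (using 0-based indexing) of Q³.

Characteristic polynomial: λ^2 + 2λ = λ(λ + 2), so the eigenvalues are -2, 0.
λ=-2: eigenvector (1, 2).
λ=0: eigenvector (1, 1).
P = [[1, 1], [2, 1]], D = diag(-2, 0), P⁻¹ = [[-1, 1], [2, -1]].
Q³ = P·diag(-8, 0)·P⁻¹ = [[8, -8], [16, -16]].
The requested entry is 16.

16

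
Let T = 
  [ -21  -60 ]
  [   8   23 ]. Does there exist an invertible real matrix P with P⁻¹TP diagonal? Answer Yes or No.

Yes

Characteristic polynomial: p(r) = r^2 - 2r - 3 = (r - 3)(r + 1).
All 2 eigenvalues are distinct, so T is diagonalizable.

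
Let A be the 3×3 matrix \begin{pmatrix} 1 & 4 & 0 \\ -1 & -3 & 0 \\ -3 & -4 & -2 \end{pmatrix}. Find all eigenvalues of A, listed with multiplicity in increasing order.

-2, -1, -1

Characteristic polynomial: p(t) = t^3 + 4t^2 + 5t + 2 = (t + 1)^2(t + 2).
Roots (with multiplicity): -2, -1, -1.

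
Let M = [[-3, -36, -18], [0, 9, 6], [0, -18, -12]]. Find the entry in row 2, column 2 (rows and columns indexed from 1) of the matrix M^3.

Characteristic polynomial: λ^3 + 6λ^2 + 9λ = λ(λ + 3)^2, so the eigenvalues are -3, -3, 0.
λ=-3: eigenvector (1, 0, 0).
λ=0: eigenvector (-6, 2, -3).
λ=-3: eigenvector (-3, 1, -2).
P = [[1, -6, -3], [0, 2, 1], [0, -3, -2]], D = diag(-3, 0, -3), P⁻¹ = [[1, 3, 0], [0, 2, 1], [0, -3, -2]].
M³ = P·diag(-27, 0, -27)·P⁻¹ = [[-27, -324, -162], [0, 81, 54], [0, -162, -108]].
The requested entry is 81.

81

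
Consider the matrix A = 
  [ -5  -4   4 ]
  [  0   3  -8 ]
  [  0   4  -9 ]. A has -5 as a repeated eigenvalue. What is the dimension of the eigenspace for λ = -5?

2

A + 5I = [[0, -4, 4], [0, 8, -8], [0, 4, -4]].
This matrix has rank 1, so its null space has dimension 3 − 1 = 2.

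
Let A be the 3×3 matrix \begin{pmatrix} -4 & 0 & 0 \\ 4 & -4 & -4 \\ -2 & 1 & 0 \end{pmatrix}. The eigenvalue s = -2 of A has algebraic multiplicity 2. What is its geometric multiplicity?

A + 2I = [[-2, 0, 0], [4, -2, -4], [-2, 1, 2]].
This matrix has rank 2, so its null space has dimension 3 − 2 = 1.

1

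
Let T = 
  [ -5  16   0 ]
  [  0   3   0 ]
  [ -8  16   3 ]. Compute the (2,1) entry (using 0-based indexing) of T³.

Characteristic polynomial: λ^3 - λ^2 - 21λ + 45 = (λ - 3)^2(λ + 5), so the eigenvalues are -5, 3, 3.
λ=-5: eigenvector (1, 0, 1).
λ=3: eigenvector (0, 0, 1).
λ=3: eigenvector (2, 1, -1).
P = [[1, 0, 2], [0, 0, 1], [1, 1, -1]], D = diag(-5, 3, 3), P⁻¹ = [[1, -2, 0], [-1, 3, 1], [0, 1, 0]].
T³ = P·diag(-125, 27, 27)·P⁻¹ = [[-125, 304, 0], [0, 27, 0], [-152, 304, 27]].
The requested entry is 304.

304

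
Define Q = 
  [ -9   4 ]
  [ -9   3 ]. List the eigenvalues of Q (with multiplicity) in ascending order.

-3, -3

Characteristic polynomial: p(r) = r^2 + 6r + 9 = (r + 3)^2.
Roots (with multiplicity): -3, -3.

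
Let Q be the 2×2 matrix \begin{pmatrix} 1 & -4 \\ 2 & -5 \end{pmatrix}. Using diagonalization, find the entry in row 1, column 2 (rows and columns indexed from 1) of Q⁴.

Characteristic polynomial: s^2 + 4s + 3 = (s + 1)(s + 3), so the eigenvalues are -3, -1.
s=-1: eigenvector (-2, -1).
s=-3: eigenvector (1, 1).
P = [[-2, 1], [-1, 1]], D = diag(-1, -3), P⁻¹ = [[-1, 1], [-1, 2]].
Q⁴ = P·diag(1, 81)·P⁻¹ = [[-79, 160], [-80, 161]].
The requested entry is 160.

160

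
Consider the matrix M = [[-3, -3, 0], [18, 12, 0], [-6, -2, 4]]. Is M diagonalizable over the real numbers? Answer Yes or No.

Characteristic polynomial: p(s) = s^3 - 13s^2 + 54s - 72 = (s - 6)(s - 4)(s - 3).
All 3 eigenvalues are distinct, so M is diagonalizable.

Yes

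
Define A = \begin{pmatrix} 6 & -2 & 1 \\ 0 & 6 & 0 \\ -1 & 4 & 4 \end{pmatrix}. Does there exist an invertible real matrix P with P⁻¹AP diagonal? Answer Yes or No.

Characteristic polynomial: p(s) = s^3 - 16s^2 + 85s - 150 = (s - 6)(s - 5)^2.
s = 5 has algebraic multiplicity 2; rank(A − 5I) = 2, so geometric multiplicity = 1.
Geometric multiplicity < algebraic multiplicity, so A is not diagonalizable.

No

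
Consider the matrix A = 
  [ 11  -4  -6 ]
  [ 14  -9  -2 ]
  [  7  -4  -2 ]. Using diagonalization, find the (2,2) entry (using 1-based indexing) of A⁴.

Characteristic polynomial: r^3 - 13r - 12 = (r - 4)(r + 1)(r + 3), so the eigenvalues are -3, -1, 4.
r=-3: eigenvector (-1, -2, -1).
r=-1: eigenvector (-2, -3, -2).
r=4: eigenvector (2, 2, 1).
P = [[-1, -2, 2], [-2, -3, 2], [-1, -2, 1]], D = diag(-3, -1, 4), P⁻¹ = [[1, -2, 2], [0, 1, -2], [1, 0, -1]].
A⁴ = P·diag(81, 1, 256)·P⁻¹ = [[431, 160, -670], [350, 321, -830], [175, 160, -414]].
The requested entry is 321.

321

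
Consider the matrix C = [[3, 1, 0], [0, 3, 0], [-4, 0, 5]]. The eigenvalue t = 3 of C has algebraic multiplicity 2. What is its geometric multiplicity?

1

C − 3I = [[0, 1, 0], [0, 0, 0], [-4, 0, 2]].
This matrix has rank 2, so its null space has dimension 3 − 2 = 1.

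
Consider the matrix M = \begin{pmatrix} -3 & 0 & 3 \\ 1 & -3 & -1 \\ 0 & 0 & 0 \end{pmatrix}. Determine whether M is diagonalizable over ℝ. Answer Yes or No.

No

Characteristic polynomial: p(t) = t^3 + 6t^2 + 9t = t(t + 3)^2.
t = -3 has algebraic multiplicity 2; rank(M + 3I) = 2, so geometric multiplicity = 1.
Geometric multiplicity < algebraic multiplicity, so M is not diagonalizable.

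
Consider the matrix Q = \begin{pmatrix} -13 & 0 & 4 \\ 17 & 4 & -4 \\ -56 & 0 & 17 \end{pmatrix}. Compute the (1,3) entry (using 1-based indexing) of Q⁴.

160

Characteristic polynomial: λ^3 - 8λ^2 + 19λ - 12 = (λ - 4)(λ - 3)(λ - 1), so the eigenvalues are 1, 3, 4.
λ=3: eigenvector (1, -1, 4).
λ=1: eigenvector (-2, 2, -7).
λ=4: eigenvector (0, 1, 0).
P = [[1, -2, 0], [-1, 2, 1], [4, -7, 0]], D = diag(3, 1, 4), P⁻¹ = [[-7, 0, 2], [-4, 0, 1], [1, 1, 0]].
Q⁴ = P·diag(81, 1, 256)·P⁻¹ = [[-559, 0, 160], [815, 256, -160], [-2240, 0, 641]].
The requested entry is 160.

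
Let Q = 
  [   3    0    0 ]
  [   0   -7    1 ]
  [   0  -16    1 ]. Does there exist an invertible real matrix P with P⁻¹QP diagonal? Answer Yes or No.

No

Characteristic polynomial: p(μ) = μ^3 + 3μ^2 - 9μ - 27 = (μ - 3)(μ + 3)^2.
μ = -3 has algebraic multiplicity 2; rank(Q + 3I) = 2, so geometric multiplicity = 1.
Geometric multiplicity < algebraic multiplicity, so Q is not diagonalizable.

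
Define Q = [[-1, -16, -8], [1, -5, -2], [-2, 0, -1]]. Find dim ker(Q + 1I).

1

Q + 1I = [[0, -16, -8], [1, -4, -2], [-2, 0, 0]].
This matrix has rank 2, so its null space has dimension 3 − 2 = 1.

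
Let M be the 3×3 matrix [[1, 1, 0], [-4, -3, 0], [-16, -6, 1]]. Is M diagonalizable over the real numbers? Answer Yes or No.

Characteristic polynomial: p(s) = s^3 + s^2 - s - 1 = (s - 1)(s + 1)^2.
s = -1 has algebraic multiplicity 2; rank(M + 1I) = 2, so geometric multiplicity = 1.
Geometric multiplicity < algebraic multiplicity, so M is not diagonalizable.

No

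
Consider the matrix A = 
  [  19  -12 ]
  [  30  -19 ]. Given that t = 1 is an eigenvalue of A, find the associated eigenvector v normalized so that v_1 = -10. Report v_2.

A − 1I = [[18, -12], [30, -20]].
Solving (A − 1I)v = 0 gives the eigenspace spanned by (-10, -15).
With v_1 = -10, v = (-10, -15), so v_2 = -15.

-15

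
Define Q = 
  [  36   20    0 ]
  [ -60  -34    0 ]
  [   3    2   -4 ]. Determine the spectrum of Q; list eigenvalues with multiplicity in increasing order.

Characteristic polynomial: p(r) = r^3 + 2r^2 - 32r - 96 = (r - 6)(r + 4)^2.
Roots (with multiplicity): -4, -4, 6.

-4, -4, 6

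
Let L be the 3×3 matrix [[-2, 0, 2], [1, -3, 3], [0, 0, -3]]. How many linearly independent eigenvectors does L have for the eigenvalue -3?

1

L + 3I = [[1, 0, 2], [1, 0, 3], [0, 0, 0]].
This matrix has rank 2, so its null space has dimension 3 − 2 = 1.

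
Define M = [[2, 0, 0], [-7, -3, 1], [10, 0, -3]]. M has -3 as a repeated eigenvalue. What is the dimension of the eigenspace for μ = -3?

M + 3I = [[5, 0, 0], [-7, 0, 1], [10, 0, 0]].
This matrix has rank 2, so its null space has dimension 3 − 2 = 1.

1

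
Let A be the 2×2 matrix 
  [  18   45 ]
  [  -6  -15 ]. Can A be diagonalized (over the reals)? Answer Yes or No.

Yes

Characteristic polynomial: p(r) = r^2 - 3r = r(r - 3).
All 2 eigenvalues are distinct, so A is diagonalizable.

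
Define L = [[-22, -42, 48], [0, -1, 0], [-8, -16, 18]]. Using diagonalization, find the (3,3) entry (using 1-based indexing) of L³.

Characteristic polynomial: λ^3 + 5λ^2 - 8λ - 12 = (λ - 2)(λ + 1)(λ + 6), so the eigenvalues are -6, -1, 2.
λ=-6: eigenvector (3, 0, 1).
λ=-1: eigenvector (-2, 1, 0).
λ=2: eigenvector (2, 0, 1).
P = [[3, -2, 2], [0, 1, 0], [1, 0, 1]], D = diag(-6, -1, 2), P⁻¹ = [[1, 2, -2], [0, 1, 0], [-1, -2, 3]].
L³ = P·diag(-216, -1, 8)·P⁻¹ = [[-664, -1326, 1344], [0, -1, 0], [-224, -448, 456]].
The requested entry is 456.

456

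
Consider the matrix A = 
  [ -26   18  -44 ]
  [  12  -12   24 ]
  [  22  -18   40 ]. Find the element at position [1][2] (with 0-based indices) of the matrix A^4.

Characteristic polynomial: s^3 - 2s^2 - 24s = s(s - 6)(s + 4), so the eigenvalues are -4, 0, 6.
s=6: eigenvector (3, -2, -3).
s=0: eigenvector (-1, 1, 1).
s=-4: eigenvector (2, 0, -1).
P = [[3, -1, 2], [-2, 1, 0], [-3, 1, -1]], D = diag(6, 0, -4), P⁻¹ = [[-1, 1, -2], [-2, 3, -4], [1, 0, 1]].
A⁴ = P·diag(1296, 0, 256)·P⁻¹ = [[-3376, 3888, -7264], [2592, -2592, 5184], [3632, -3888, 7520]].
The requested entry is 5184.

5184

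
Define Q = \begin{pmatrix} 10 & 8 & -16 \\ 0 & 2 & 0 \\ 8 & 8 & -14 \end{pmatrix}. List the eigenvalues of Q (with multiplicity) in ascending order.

-6, 2, 2

Characteristic polynomial: p(λ) = λ^3 + 2λ^2 - 20λ + 24 = (λ - 2)^2(λ + 6).
Roots (with multiplicity): -6, 2, 2.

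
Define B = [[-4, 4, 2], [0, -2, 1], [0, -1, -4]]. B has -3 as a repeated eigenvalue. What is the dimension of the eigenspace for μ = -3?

B + 3I = [[-1, 4, 2], [0, 1, 1], [0, -1, -1]].
This matrix has rank 2, so its null space has dimension 3 − 2 = 1.

1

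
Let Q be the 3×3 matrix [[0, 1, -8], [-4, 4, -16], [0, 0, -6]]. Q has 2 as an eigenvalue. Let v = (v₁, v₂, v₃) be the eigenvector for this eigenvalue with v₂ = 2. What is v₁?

1

Q − 2I = [[-2, 1, -8], [-4, 2, -16], [0, 0, -8]].
Solving (Q − 2I)v = 0 gives the eigenspace spanned by (1, 2, 0).
With v₂ = 2, v = (1, 2, 0), so v₁ = 1.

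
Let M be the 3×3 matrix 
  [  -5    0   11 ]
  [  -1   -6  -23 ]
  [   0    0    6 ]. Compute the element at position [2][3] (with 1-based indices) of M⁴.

Characteristic polynomial: μ^3 + 5μ^2 - 36μ - 180 = (μ - 6)(μ + 5)(μ + 6), so the eigenvalues are -6, -5, 6.
μ=-6: eigenvector (0, 1, 0).
μ=-5: eigenvector (1, -1, 0).
μ=6: eigenvector (1, -2, 1).
P = [[0, 1, 1], [1, -1, -2], [0, 0, 1]], D = diag(-6, -5, 6), P⁻¹ = [[1, 1, 1], [1, 0, -1], [0, 0, 1]].
M⁴ = P·diag(1296, 625, 1296)·P⁻¹ = [[625, 0, 671], [671, 1296, -671], [0, 0, 1296]].
The requested entry is -671.

-671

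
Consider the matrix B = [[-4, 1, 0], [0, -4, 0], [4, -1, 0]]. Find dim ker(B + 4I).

B + 4I = [[0, 1, 0], [0, 0, 0], [4, -1, 4]].
This matrix has rank 2, so its null space has dimension 3 − 2 = 1.

1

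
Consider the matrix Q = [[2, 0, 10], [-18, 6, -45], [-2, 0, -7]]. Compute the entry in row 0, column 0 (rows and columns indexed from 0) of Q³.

Characteristic polynomial: r^3 - r^2 - 24r - 36 = (r - 6)(r + 2)(r + 3), so the eigenvalues are -3, -2, 6.
r=-2: eigenvector (5, 0, -2).
r=-3: eigenvector (-2, 1, 1).
r=6: eigenvector (0, 1, 0).
P = [[5, -2, 0], [0, 1, 1], [-2, 1, 0]], D = diag(-2, -3, 6), P⁻¹ = [[1, 0, 2], [2, 0, 5], [-2, 1, -5]].
Q³ = P·diag(-8, -27, 216)·P⁻¹ = [[68, 0, 190], [-486, 216, -1215], [-38, 0, -103]].
The requested entry is 68.

68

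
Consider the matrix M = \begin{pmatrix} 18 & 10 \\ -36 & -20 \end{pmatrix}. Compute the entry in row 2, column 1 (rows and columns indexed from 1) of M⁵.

-576

Characteristic polynomial: t^2 + 2t = t(t + 2), so the eigenvalues are -2, 0.
t=-2: eigenvector (1, -2).
t=0: eigenvector (5, -9).
P = [[1, 5], [-2, -9]], D = diag(-2, 0), P⁻¹ = [[-9, -5], [2, 1]].
M⁵ = P·diag(-32, 0)·P⁻¹ = [[288, 160], [-576, -320]].
The requested entry is -576.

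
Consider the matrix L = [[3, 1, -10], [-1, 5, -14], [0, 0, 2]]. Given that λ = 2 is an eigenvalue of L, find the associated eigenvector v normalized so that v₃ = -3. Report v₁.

-12

L − 2I = [[1, 1, -10], [-1, 3, -14], [0, 0, 0]].
Solving (L − 2I)v = 0 gives the eigenspace spanned by (-12, -18, -3).
With v₃ = -3, v = (-12, -18, -3), so v₁ = -12.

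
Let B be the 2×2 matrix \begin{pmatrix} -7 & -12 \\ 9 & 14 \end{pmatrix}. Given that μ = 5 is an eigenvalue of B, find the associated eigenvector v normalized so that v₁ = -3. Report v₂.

B − 5I = [[-12, -12], [9, 9]].
Solving (B − 5I)v = 0 gives the eigenspace spanned by (-3, 3).
With v₁ = -3, v = (-3, 3), so v₂ = 3.

3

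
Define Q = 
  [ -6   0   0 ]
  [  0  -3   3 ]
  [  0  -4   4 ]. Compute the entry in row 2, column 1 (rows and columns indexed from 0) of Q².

-4

Characteristic polynomial: r^3 + 5r^2 - 6r = r(r - 1)(r + 6), so the eigenvalues are -6, 0, 1.
r=-6: eigenvector (1, 0, 0).
r=0: eigenvector (0, 1, 1).
r=1: eigenvector (0, 3, 4).
P = [[1, 0, 0], [0, 1, 3], [0, 1, 4]], D = diag(-6, 0, 1), P⁻¹ = [[1, 0, 0], [0, 4, -3], [0, -1, 1]].
Q² = P·diag(36, 0, 1)·P⁻¹ = [[36, 0, 0], [0, -3, 3], [0, -4, 4]].
The requested entry is -4.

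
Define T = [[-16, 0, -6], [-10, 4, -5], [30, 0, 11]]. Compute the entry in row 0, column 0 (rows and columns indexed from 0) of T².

Characteristic polynomial: μ^3 + μ^2 - 16μ - 16 = (μ - 4)(μ + 1)(μ + 4), so the eigenvalues are -4, -1, 4.
μ=4: eigenvector (0, 1, 0).
μ=-4: eigenvector (1, 0, -2).
μ=-1: eigenvector (-2, 1, 5).
P = [[0, 1, -2], [1, 0, 1], [0, -2, 5]], D = diag(4, -4, -1), P⁻¹ = [[-2, 1, -1], [5, 0, 2], [2, 0, 1]].
T² = P·diag(16, 16, 1)·P⁻¹ = [[76, 0, 30], [-30, 16, -15], [-150, 0, -59]].
The requested entry is 76.

76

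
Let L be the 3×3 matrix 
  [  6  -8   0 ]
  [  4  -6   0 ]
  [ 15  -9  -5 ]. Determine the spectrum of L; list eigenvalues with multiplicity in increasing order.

-5, -2, 2

Characteristic polynomial: p(t) = t^3 + 5t^2 - 4t - 20 = (t - 2)(t + 2)(t + 5).
Roots (with multiplicity): -5, -2, 2.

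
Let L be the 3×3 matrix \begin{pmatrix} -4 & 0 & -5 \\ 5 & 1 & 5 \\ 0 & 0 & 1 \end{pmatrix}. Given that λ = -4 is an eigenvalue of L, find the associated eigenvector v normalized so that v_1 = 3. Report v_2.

L + 4I = [[0, 0, -5], [5, 5, 5], [0, 0, 5]].
Solving (L + 4I)v = 0 gives the eigenspace spanned by (3, -3, 0).
With v_1 = 3, v = (3, -3, 0), so v_2 = -3.

-3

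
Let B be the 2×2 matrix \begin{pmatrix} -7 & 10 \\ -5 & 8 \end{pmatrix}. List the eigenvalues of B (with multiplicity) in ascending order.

Characteristic polynomial: p(μ) = μ^2 - μ - 6 = (μ - 3)(μ + 2).
Roots (with multiplicity): -2, 3.

-2, 3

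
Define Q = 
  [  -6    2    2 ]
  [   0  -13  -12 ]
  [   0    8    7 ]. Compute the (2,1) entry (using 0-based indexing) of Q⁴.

Characteristic polynomial: r^3 + 12r^2 + 41r + 30 = (r + 1)(r + 5)(r + 6), so the eigenvalues are -6, -5, -1.
r=-6: eigenvector (1, 0, 0).
r=-1: eigenvector (0, -1, 1).
r=-5: eigenvector (2, 3, -2).
P = [[1, 0, 2], [0, -1, 3], [0, 1, -2]], D = diag(-6, -1, -5), P⁻¹ = [[1, -2, -2], [0, 2, 3], [0, 1, 1]].
Q⁴ = P·diag(1296, 1, 625)·P⁻¹ = [[1296, -1342, -1342], [0, 1873, 1872], [0, -1248, -1247]].
The requested entry is -1248.

-1248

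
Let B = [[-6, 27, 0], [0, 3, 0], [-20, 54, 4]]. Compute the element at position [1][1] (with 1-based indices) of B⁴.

Characteristic polynomial: λ^3 - λ^2 - 30λ + 72 = (λ - 4)(λ - 3)(λ + 6), so the eigenvalues are -6, 3, 4.
λ=3: eigenvector (3, 1, 6).
λ=-6: eigenvector (1, 0, 2).
λ=4: eigenvector (0, 0, 1).
P = [[3, 1, 0], [1, 0, 0], [6, 2, 1]], D = diag(3, -6, 4), P⁻¹ = [[0, 1, 0], [1, -3, 0], [-2, 0, 1]].
B⁴ = P·diag(81, 1296, 256)·P⁻¹ = [[1296, -3645, 0], [0, 81, 0], [2080, -7290, 256]].
The requested entry is 1296.

1296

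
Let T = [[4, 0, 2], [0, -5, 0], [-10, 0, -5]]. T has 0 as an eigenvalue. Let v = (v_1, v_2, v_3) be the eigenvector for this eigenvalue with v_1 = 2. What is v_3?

T = [[4, 0, 2], [0, -5, 0], [-10, 0, -5]].
Solving (T)v = 0 gives the eigenspace spanned by (2, 0, -4).
With v_1 = 2, v = (2, 0, -4), so v_3 = -4.

-4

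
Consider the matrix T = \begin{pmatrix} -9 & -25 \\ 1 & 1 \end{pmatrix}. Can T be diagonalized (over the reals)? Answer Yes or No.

No

Characteristic polynomial: p(s) = s^2 + 8s + 16 = (s + 4)^2.
s = -4 has algebraic multiplicity 2; rank(T + 4I) = 1, so geometric multiplicity = 1.
Geometric multiplicity < algebraic multiplicity, so T is not diagonalizable.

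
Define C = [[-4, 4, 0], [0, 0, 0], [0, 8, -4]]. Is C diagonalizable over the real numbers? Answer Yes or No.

Characteristic polynomial: p(r) = r^3 + 8r^2 + 16r = r(r + 4)^2.
r = -4 has algebraic multiplicity 2; rank(C + 4I) = 1, so geometric multiplicity = 2.
Every eigenvalue has geometric = algebraic multiplicity, so C is diagonalizable.

Yes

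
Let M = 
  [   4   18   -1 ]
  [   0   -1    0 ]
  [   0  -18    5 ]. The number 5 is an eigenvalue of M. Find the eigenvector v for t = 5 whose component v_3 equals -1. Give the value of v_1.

M − 5I = [[-1, 18, -1], [0, -6, 0], [0, -18, 0]].
Solving (M − 5I)v = 0 gives the eigenspace spanned by (1, 0, -1).
With v_3 = -1, v = (1, 0, -1), so v_1 = 1.

1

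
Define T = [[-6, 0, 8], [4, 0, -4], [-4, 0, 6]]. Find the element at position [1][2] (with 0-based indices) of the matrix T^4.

Characteristic polynomial: s^3 - 4s = s(s - 2)(s + 2), so the eigenvalues are -2, 0, 2.
s=-2: eigenvector (-2, 2, -1).
s=0: eigenvector (0, 1, 0).
s=2: eigenvector (1, 0, 1).
P = [[-2, 0, 1], [2, 1, 0], [-1, 0, 1]], D = diag(-2, 0, 2), P⁻¹ = [[-1, 0, 1], [2, 1, -2], [-1, 0, 2]].
T⁴ = P·diag(16, 0, 16)·P⁻¹ = [[16, 0, 0], [-32, 0, 32], [0, 0, 16]].
The requested entry is 32.

32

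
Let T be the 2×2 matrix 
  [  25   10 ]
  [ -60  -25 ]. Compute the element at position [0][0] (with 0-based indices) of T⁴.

625

Characteristic polynomial: s^2 - 25 = (s - 5)(s + 5), so the eigenvalues are -5, 5.
s=-5: eigenvector (-1, 3).
s=5: eigenvector (1, -2).
P = [[-1, 1], [3, -2]], D = diag(-5, 5), P⁻¹ = [[2, 1], [3, 1]].
T⁴ = P·diag(625, 625)·P⁻¹ = [[625, 0], [0, 625]].
The requested entry is 625.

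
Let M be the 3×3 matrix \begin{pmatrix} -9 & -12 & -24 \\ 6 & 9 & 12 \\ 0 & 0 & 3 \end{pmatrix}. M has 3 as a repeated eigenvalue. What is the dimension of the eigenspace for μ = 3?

M − 3I = [[-12, -12, -24], [6, 6, 12], [0, 0, 0]].
This matrix has rank 1, so its null space has dimension 3 − 1 = 2.

2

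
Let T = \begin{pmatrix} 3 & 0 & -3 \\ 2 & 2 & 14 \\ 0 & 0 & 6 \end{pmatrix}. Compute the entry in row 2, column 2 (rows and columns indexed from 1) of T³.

Characteristic polynomial: s^3 - 11s^2 + 36s - 36 = (s - 6)(s - 3)(s - 2), so the eigenvalues are 2, 3, 6.
s=3: eigenvector (1, 2, 0).
s=6: eigenvector (-1, 3, 1).
s=2: eigenvector (0, 1, 0).
P = [[1, -1, 0], [2, 3, 1], [0, 1, 0]], D = diag(3, 6, 2), P⁻¹ = [[1, 0, 1], [0, 0, 1], [-2, 1, -5]].
T³ = P·diag(27, 216, 8)·P⁻¹ = [[27, 0, -189], [38, 8, 662], [0, 0, 216]].
The requested entry is 8.

8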